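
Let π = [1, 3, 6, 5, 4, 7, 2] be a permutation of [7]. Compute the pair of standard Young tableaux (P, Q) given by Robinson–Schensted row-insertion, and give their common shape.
P = [1, 2, 4, 7] / [3] / [5] / [6];  Q = [1, 2, 3, 6] / [4] / [5] / [7];  common shape = (4, 1, 1, 1)

Row-insert the values π_1, π_2, … into P one at a time, bumping the leftmost entry strictly greater than the inserted value down to the next row. The recording tableau Q records, in position (i, j), the step at which that cell was added to P.
  Insert 1 (step 1): P = [1];  Q = [1]
  Insert 3 (step 2): P = [1, 3];  Q = [1, 2]
  Insert 6 (step 3): P = [1, 3, 6];  Q = [1, 2, 3]
  Insert 5 (step 4): P = [1, 3, 5] / [6];  Q = [1, 2, 3] / [4]
  Insert 4 (step 5): P = [1, 3, 4] / [5] / [6];  Q = [1, 2, 3] / [4] / [5]
  Insert 7 (step 6): P = [1, 3, 4, 7] / [5] / [6];  Q = [1, 2, 3, 6] / [4] / [5]
  Insert 2 (step 7): P = [1, 2, 4, 7] / [3] / [5] / [6];  Q = [1, 2, 3, 6] / [4] / [5] / [7]
Final shape: (4, 1, 1, 1).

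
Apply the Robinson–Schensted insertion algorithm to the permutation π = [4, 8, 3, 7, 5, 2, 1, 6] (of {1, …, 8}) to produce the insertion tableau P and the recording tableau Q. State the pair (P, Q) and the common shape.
P = [1, 5, 6] / [2, 7] / [3] / [4] / [8];  Q = [1, 2, 8] / [3, 4] / [5] / [6] / [7];  common shape = (3, 2, 1, 1, 1)

Row-insert the values π_1, π_2, … into P one at a time, bumping the leftmost entry strictly greater than the inserted value down to the next row. The recording tableau Q records, in position (i, j), the step at which that cell was added to P.
  Insert 4 (step 1): P = [4];  Q = [1]
  Insert 8 (step 2): P = [4, 8];  Q = [1, 2]
  Insert 3 (step 3): P = [3, 8] / [4];  Q = [1, 2] / [3]
  Insert 7 (step 4): P = [3, 7] / [4, 8];  Q = [1, 2] / [3, 4]
  Insert 5 (step 5): P = [3, 5] / [4, 7] / [8];  Q = [1, 2] / [3, 4] / [5]
  Insert 2 (step 6): P = [2, 5] / [3, 7] / [4] / [8];  Q = [1, 2] / [3, 4] / [5] / [6]
  Insert 1 (step 7): P = [1, 5] / [2, 7] / [3] / [4] / [8];  Q = [1, 2] / [3, 4] / [5] / [6] / [7]
  Insert 6 (step 8): P = [1, 5, 6] / [2, 7] / [3] / [4] / [8];  Q = [1, 2, 8] / [3, 4] / [5] / [6] / [7]
Final shape: (3, 2, 1, 1, 1).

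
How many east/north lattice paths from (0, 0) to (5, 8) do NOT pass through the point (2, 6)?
Number of paths = 1007

Total paths from (0, 0) to (5, 8): C(13, 5) = 1287. Paths through (2, 6): (paths (0, 0) → (2, 6)) × (paths (2, 6) → (5, 8)) = C(8, 2) · C(5, 3) = 28 · 10 = 280. Avoidance count = 1287 − 280 = 1007.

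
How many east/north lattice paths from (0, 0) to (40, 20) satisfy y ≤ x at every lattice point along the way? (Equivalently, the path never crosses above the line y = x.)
Number of paths = 2147042307851595

By the reflection principle (André's argument), the number of monotone paths to (40, 20) with n ≤ m that never go above y = x is C(60, 40) − C(60, 41) = 4191844505805495 − 2044802197953900 = 2147042307851595.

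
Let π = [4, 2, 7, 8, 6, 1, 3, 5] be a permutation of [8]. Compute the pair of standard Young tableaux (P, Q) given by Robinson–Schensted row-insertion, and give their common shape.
P = [1, 3, 5] / [2, 6, 8] / [4, 7];  Q = [1, 3, 4] / [2, 5, 8] / [6, 7];  common shape = (3, 3, 2)

Row-insert the values π_1, π_2, … into P one at a time, bumping the leftmost entry strictly greater than the inserted value down to the next row. The recording tableau Q records, in position (i, j), the step at which that cell was added to P.
  Insert 4 (step 1): P = [4];  Q = [1]
  Insert 2 (step 2): P = [2] / [4];  Q = [1] / [2]
  Insert 7 (step 3): P = [2, 7] / [4];  Q = [1, 3] / [2]
  Insert 8 (step 4): P = [2, 7, 8] / [4];  Q = [1, 3, 4] / [2]
  Insert 6 (step 5): P = [2, 6, 8] / [4, 7];  Q = [1, 3, 4] / [2, 5]
  Insert 1 (step 6): P = [1, 6, 8] / [2, 7] / [4];  Q = [1, 3, 4] / [2, 5] / [6]
  Insert 3 (step 7): P = [1, 3, 8] / [2, 6] / [4, 7];  Q = [1, 3, 4] / [2, 5] / [6, 7]
  Insert 5 (step 8): P = [1, 3, 5] / [2, 6, 8] / [4, 7];  Q = [1, 3, 4] / [2, 5, 8] / [6, 7]
Final shape: (3, 3, 2).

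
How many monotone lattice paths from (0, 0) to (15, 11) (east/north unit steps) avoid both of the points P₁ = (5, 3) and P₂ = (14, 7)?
Number of paths = 4894512

Inclusion–exclusion. Total paths: C(26, 15) = 7726160. Through P₁: C(8, 5)·C(18, 10) = 2450448. Through P₂: C(21, 14)·C(5, 1) = 581400. Since P₁ is strictly southwest of P₂, a monotone path through both must visit P₁ then P₂; paths through both = C(8, 5)·C(13, 9)·C(5, 1) = 200200. Avoid both = 7726160 − 2450448 − 581400 + 200200 = 4894512.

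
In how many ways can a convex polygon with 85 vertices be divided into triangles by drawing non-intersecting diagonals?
C_83 = 68854441132780194707888052034668647142985206100

These polygon triangulations are counted by the Catalan number C_n = (1/(n + 1)) · C(2n, n). For n = 83: C_83 = (1/84) · C(166, 83) = 5783773055153536355462596370912166360010757312400/84 = 68854441132780194707888052034668647142985206100.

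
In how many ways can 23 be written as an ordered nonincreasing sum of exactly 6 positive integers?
p(23, 6 parts) = 163

Partitions of n into exactly k parts are in bijection with partitions of n − k into at most k parts (subtract 1 from each part). So p(23, exactly 6) = p(17, parts ≤ 6). Computing via the recurrence p(m, j) = p(m, j−1) + p(m−j, j) gives 163.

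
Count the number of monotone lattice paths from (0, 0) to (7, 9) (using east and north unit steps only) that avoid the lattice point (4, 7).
Number of paths = 8140

Total paths from (0, 0) to (7, 9): C(16, 7) = 11440. Paths through (4, 7): (paths (0, 0) → (4, 7)) × (paths (4, 7) → (7, 9)) = C(11, 4) · C(5, 3) = 330 · 10 = 3300. Avoidance count = 11440 − 3300 = 8140.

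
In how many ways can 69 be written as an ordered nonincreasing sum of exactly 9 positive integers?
p(69, 9 parts) = 132751

Partitions of n into exactly k parts are in bijection with partitions of n − k into at most k parts (subtract 1 from each part). So p(69, exactly 9) = p(60, parts ≤ 9). Computing via the recurrence p(m, j) = p(m, j−1) + p(m−j, j) gives 132751.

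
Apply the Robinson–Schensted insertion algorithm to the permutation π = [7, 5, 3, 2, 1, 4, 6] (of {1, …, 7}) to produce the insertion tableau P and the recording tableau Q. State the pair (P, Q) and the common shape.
P = [1, 4, 6] / [2] / [3] / [5] / [7];  Q = [1, 6, 7] / [2] / [3] / [4] / [5];  common shape = (3, 1, 1, 1, 1)

Row-insert the values π_1, π_2, … into P one at a time, bumping the leftmost entry strictly greater than the inserted value down to the next row. The recording tableau Q records, in position (i, j), the step at which that cell was added to P.
  Insert 7 (step 1): P = [7];  Q = [1]
  Insert 5 (step 2): P = [5] / [7];  Q = [1] / [2]
  Insert 3 (step 3): P = [3] / [5] / [7];  Q = [1] / [2] / [3]
  Insert 2 (step 4): P = [2] / [3] / [5] / [7];  Q = [1] / [2] / [3] / [4]
  Insert 1 (step 5): P = [1] / [2] / [3] / [5] / [7];  Q = [1] / [2] / [3] / [4] / [5]
  Insert 4 (step 6): P = [1, 4] / [2] / [3] / [5] / [7];  Q = [1, 6] / [2] / [3] / [4] / [5]
  Insert 6 (step 7): P = [1, 4, 6] / [2] / [3] / [5] / [7];  Q = [1, 6, 7] / [2] / [3] / [4] / [5]
Final shape: (3, 1, 1, 1, 1).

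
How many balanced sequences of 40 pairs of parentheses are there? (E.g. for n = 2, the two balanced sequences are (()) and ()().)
C_40 = 2622127042276492108820

These balanced parentheses are counted by the Catalan number C_n = (1/(n + 1)) · C(2n, n). For n = 40: C_40 = (1/41) · C(80, 40) = 107507208733336176461620/41 = 2622127042276492108820.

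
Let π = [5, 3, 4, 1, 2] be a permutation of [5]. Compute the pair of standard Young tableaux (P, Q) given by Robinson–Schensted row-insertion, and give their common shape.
P = [1, 2] / [3, 4] / [5];  Q = [1, 3] / [2, 5] / [4];  common shape = (2, 2, 1)

Row-insert the values π_1, π_2, … into P one at a time, bumping the leftmost entry strictly greater than the inserted value down to the next row. The recording tableau Q records, in position (i, j), the step at which that cell was added to P.
  Insert 5 (step 1): P = [5];  Q = [1]
  Insert 3 (step 2): P = [3] / [5];  Q = [1] / [2]
  Insert 4 (step 3): P = [3, 4] / [5];  Q = [1, 3] / [2]
  Insert 1 (step 4): P = [1, 4] / [3] / [5];  Q = [1, 3] / [2] / [4]
  Insert 2 (step 5): P = [1, 2] / [3, 4] / [5];  Q = [1, 3] / [2, 5] / [4]
Final shape: (2, 2, 1).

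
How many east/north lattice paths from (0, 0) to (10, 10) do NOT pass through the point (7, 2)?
Number of paths = 178816

Total paths from (0, 0) to (10, 10): C(20, 10) = 184756. Paths through (7, 2): (paths (0, 0) → (7, 2)) × (paths (7, 2) → (10, 10)) = C(9, 7) · C(11, 3) = 36 · 165 = 5940. Avoidance count = 184756 − 5940 = 178816.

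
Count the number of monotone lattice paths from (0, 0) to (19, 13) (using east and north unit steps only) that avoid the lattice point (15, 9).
Number of paths = 255848320

Total paths from (0, 0) to (19, 13): C(32, 19) = 347373600. Paths through (15, 9): (paths (0, 0) → (15, 9)) × (paths (15, 9) → (19, 13)) = C(24, 15) · C(8, 4) = 1307504 · 70 = 91525280. Avoidance count = 347373600 − 91525280 = 255848320.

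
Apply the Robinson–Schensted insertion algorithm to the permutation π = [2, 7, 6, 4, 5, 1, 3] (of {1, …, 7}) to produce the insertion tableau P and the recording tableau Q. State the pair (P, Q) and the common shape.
P = [1, 3, 5] / [2, 4] / [6] / [7];  Q = [1, 2, 5] / [3, 7] / [4] / [6];  common shape = (3, 2, 1, 1)

Row-insert the values π_1, π_2, … into P one at a time, bumping the leftmost entry strictly greater than the inserted value down to the next row. The recording tableau Q records, in position (i, j), the step at which that cell was added to P.
  Insert 2 (step 1): P = [2];  Q = [1]
  Insert 7 (step 2): P = [2, 7];  Q = [1, 2]
  Insert 6 (step 3): P = [2, 6] / [7];  Q = [1, 2] / [3]
  Insert 4 (step 4): P = [2, 4] / [6] / [7];  Q = [1, 2] / [3] / [4]
  Insert 5 (step 5): P = [2, 4, 5] / [6] / [7];  Q = [1, 2, 5] / [3] / [4]
  Insert 1 (step 6): P = [1, 4, 5] / [2] / [6] / [7];  Q = [1, 2, 5] / [3] / [4] / [6]
  Insert 3 (step 7): P = [1, 3, 5] / [2, 4] / [6] / [7];  Q = [1, 2, 5] / [3, 7] / [4] / [6]
Final shape: (3, 2, 1, 1).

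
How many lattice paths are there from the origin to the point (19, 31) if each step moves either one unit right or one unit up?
Number of paths = 30405943383200

A monotone lattice path from (0, 0) to (19, 31) consists of 19 east steps and 31 north steps in some order, so it is determined by which 19 of the 50 steps are east. The count is C(50, 19) = 30405943383200.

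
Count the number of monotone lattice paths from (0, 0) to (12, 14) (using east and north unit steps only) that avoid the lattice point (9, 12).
Number of paths = 6718400

Total paths from (0, 0) to (12, 14): C(26, 12) = 9657700. Paths through (9, 12): (paths (0, 0) → (9, 12)) × (paths (9, 12) → (12, 14)) = C(21, 9) · C(5, 3) = 293930 · 10 = 2939300. Avoidance count = 9657700 − 2939300 = 6718400.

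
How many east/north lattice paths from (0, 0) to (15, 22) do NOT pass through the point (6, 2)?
Number of paths = 9083779620

Total paths from (0, 0) to (15, 22): C(37, 15) = 9364199760. Paths through (6, 2): (paths (0, 0) → (6, 2)) × (paths (6, 2) → (15, 22)) = C(8, 6) · C(29, 9) = 28 · 10015005 = 280420140. Avoidance count = 9364199760 − 280420140 = 9083779620.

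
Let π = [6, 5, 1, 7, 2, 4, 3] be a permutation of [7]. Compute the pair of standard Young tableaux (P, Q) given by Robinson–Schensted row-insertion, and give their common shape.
P = [1, 2, 3] / [4, 7] / [5] / [6];  Q = [1, 4, 6] / [2, 5] / [3] / [7];  common shape = (3, 2, 1, 1)

Row-insert the values π_1, π_2, … into P one at a time, bumping the leftmost entry strictly greater than the inserted value down to the next row. The recording tableau Q records, in position (i, j), the step at which that cell was added to P.
  Insert 6 (step 1): P = [6];  Q = [1]
  Insert 5 (step 2): P = [5] / [6];  Q = [1] / [2]
  Insert 1 (step 3): P = [1] / [5] / [6];  Q = [1] / [2] / [3]
  Insert 7 (step 4): P = [1, 7] / [5] / [6];  Q = [1, 4] / [2] / [3]
  Insert 2 (step 5): P = [1, 2] / [5, 7] / [6];  Q = [1, 4] / [2, 5] / [3]
  Insert 4 (step 6): P = [1, 2, 4] / [5, 7] / [6];  Q = [1, 4, 6] / [2, 5] / [3]
  Insert 3 (step 7): P = [1, 2, 3] / [4, 7] / [5] / [6];  Q = [1, 4, 6] / [2, 5] / [3] / [7]
Final shape: (3, 2, 1, 1).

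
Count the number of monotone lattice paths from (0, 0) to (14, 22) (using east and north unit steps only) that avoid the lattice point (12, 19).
Number of paths = 2385091950

Total paths from (0, 0) to (14, 22): C(36, 14) = 3796297200. Paths through (12, 19): (paths (0, 0) → (12, 19)) × (paths (12, 19) → (14, 22)) = C(31, 12) · C(5, 2) = 141120525 · 10 = 1411205250. Avoidance count = 3796297200 − 1411205250 = 2385091950.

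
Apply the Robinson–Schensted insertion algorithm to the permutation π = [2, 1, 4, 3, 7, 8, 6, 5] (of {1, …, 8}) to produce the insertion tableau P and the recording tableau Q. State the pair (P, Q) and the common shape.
P = [1, 3, 5, 8] / [2, 4, 6] / [7];  Q = [1, 3, 5, 6] / [2, 4, 7] / [8];  common shape = (4, 3, 1)

Row-insert the values π_1, π_2, … into P one at a time, bumping the leftmost entry strictly greater than the inserted value down to the next row. The recording tableau Q records, in position (i, j), the step at which that cell was added to P.
  Insert 2 (step 1): P = [2];  Q = [1]
  Insert 1 (step 2): P = [1] / [2];  Q = [1] / [2]
  Insert 4 (step 3): P = [1, 4] / [2];  Q = [1, 3] / [2]
  Insert 3 (step 4): P = [1, 3] / [2, 4];  Q = [1, 3] / [2, 4]
  Insert 7 (step 5): P = [1, 3, 7] / [2, 4];  Q = [1, 3, 5] / [2, 4]
  Insert 8 (step 6): P = [1, 3, 7, 8] / [2, 4];  Q = [1, 3, 5, 6] / [2, 4]
  Insert 6 (step 7): P = [1, 3, 6, 8] / [2, 4, 7];  Q = [1, 3, 5, 6] / [2, 4, 7]
  Insert 5 (step 8): P = [1, 3, 5, 8] / [2, 4, 6] / [7];  Q = [1, 3, 5, 6] / [2, 4, 7] / [8]
Final shape: (4, 3, 1).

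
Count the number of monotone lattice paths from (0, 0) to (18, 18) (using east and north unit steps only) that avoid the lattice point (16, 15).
Number of paths = 6069733350

Total paths from (0, 0) to (18, 18): C(36, 18) = 9075135300. Paths through (16, 15): (paths (0, 0) → (16, 15)) × (paths (16, 15) → (18, 18)) = C(31, 16) · C(5, 2) = 300540195 · 10 = 3005401950. Avoidance count = 9075135300 − 3005401950 = 6069733350.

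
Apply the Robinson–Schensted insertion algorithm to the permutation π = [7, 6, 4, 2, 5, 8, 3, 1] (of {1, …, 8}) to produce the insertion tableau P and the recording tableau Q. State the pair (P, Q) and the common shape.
P = [1, 3, 8] / [2, 5] / [4] / [6] / [7];  Q = [1, 5, 6] / [2, 7] / [3] / [4] / [8];  common shape = (3, 2, 1, 1, 1)

Row-insert the values π_1, π_2, … into P one at a time, bumping the leftmost entry strictly greater than the inserted value down to the next row. The recording tableau Q records, in position (i, j), the step at which that cell was added to P.
  Insert 7 (step 1): P = [7];  Q = [1]
  Insert 6 (step 2): P = [6] / [7];  Q = [1] / [2]
  Insert 4 (step 3): P = [4] / [6] / [7];  Q = [1] / [2] / [3]
  Insert 2 (step 4): P = [2] / [4] / [6] / [7];  Q = [1] / [2] / [3] / [4]
  Insert 5 (step 5): P = [2, 5] / [4] / [6] / [7];  Q = [1, 5] / [2] / [3] / [4]
  Insert 8 (step 6): P = [2, 5, 8] / [4] / [6] / [7];  Q = [1, 5, 6] / [2] / [3] / [4]
  Insert 3 (step 7): P = [2, 3, 8] / [4, 5] / [6] / [7];  Q = [1, 5, 6] / [2, 7] / [3] / [4]
  Insert 1 (step 8): P = [1, 3, 8] / [2, 5] / [4] / [6] / [7];  Q = [1, 5, 6] / [2, 7] / [3] / [4] / [8]
Final shape: (3, 2, 1, 1, 1).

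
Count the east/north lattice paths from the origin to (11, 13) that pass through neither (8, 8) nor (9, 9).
Number of paths = 1432224

Inclusion–exclusion. Total paths: C(24, 11) = 2496144. Through P₁: C(16, 8)·C(8, 3) = 720720. Through P₂: C(18, 9)·C(6, 2) = 729300. Since P₁ is strictly southwest of P₂, a monotone path through both must visit P₁ then P₂; paths through both = C(16, 8)·C(2, 1)·C(6, 2) = 386100. Avoid both = 2496144 − 720720 − 729300 + 386100 = 1432224.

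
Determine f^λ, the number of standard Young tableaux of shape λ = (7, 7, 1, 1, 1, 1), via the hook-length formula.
# SYT of shape (7, 7, 1, 1, 1, 1) = 556920

Hook-length formula: f^λ = n! / Π hook(c), product over all cells c of the Young diagram. For λ = (7, 7, 1, 1, 1, 1), n = 18 boxes. Hook lengths by row (left-to-right, top-to-bottom): [12, 7, 6, 5, 4, 3, 2]; [11, 6, 5, 4, 3, 2, 1]; [4]; [3]; [2]; [1]. Product of hooks = 11496038400. So f^λ = 18! / 11496038400 = 6402373705728000 / 11496038400 = 556920.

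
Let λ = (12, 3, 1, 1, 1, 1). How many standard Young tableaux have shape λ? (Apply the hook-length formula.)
# SYT of shape (12, 3, 1, 1, 1, 1) = 444600

Hook-length formula: f^λ = n! / Π hook(c), product over all cells c of the Young diagram. For λ = (12, 3, 1, 1, 1, 1), n = 19 boxes. Hook lengths by row (left-to-right, top-to-bottom): [17, 12, 11, 9, 8, 7, 6, 5, 4, 3, 2, 1]; [7, 2, 1]; [4]; [3]; [2]; [1]. Product of hooks = 273605713920. So f^λ = 19! / 273605713920 = 121645100408832000 / 273605713920 = 444600.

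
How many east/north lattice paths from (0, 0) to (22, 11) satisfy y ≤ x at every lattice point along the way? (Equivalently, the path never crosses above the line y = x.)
Number of paths = 100975680

By the reflection principle (André's argument), the number of monotone paths to (22, 11) with n ≤ m that never go above y = x is C(33, 22) − C(33, 23) = 193536720 − 92561040 = 100975680.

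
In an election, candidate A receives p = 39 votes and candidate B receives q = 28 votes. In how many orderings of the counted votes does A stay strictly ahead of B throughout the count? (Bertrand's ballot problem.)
Strict-lead orderings = 962810849581892080

Total orderings of the 67 votes with 39 for A: C(67, 39) = 5864393356544251760. By the Bertrand ballot formula (Cycle Lemma / reflection principle), the number of orderings in which A is strictly ahead of B throughout is (p − q)/(p + q) · C(p + q, p) = (39 − 28)/(39 + 28) · 5864393356544251760 = 962810849581892080.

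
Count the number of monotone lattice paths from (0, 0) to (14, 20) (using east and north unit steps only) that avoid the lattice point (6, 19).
Number of paths = 1390381740

Total paths from (0, 0) to (14, 20): C(34, 14) = 1391975640. Paths through (6, 19): (paths (0, 0) → (6, 19)) × (paths (6, 19) → (14, 20)) = C(25, 6) · C(9, 8) = 177100 · 9 = 1593900. Avoidance count = 1391975640 − 1593900 = 1390381740.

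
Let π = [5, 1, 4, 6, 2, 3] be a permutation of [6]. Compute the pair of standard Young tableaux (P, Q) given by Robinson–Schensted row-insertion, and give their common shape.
P = [1, 2, 3] / [4, 6] / [5];  Q = [1, 3, 4] / [2, 6] / [5];  common shape = (3, 2, 1)

Row-insert the values π_1, π_2, … into P one at a time, bumping the leftmost entry strictly greater than the inserted value down to the next row. The recording tableau Q records, in position (i, j), the step at which that cell was added to P.
  Insert 5 (step 1): P = [5];  Q = [1]
  Insert 1 (step 2): P = [1] / [5];  Q = [1] / [2]
  Insert 4 (step 3): P = [1, 4] / [5];  Q = [1, 3] / [2]
  Insert 6 (step 4): P = [1, 4, 6] / [5];  Q = [1, 3, 4] / [2]
  Insert 2 (step 5): P = [1, 2, 6] / [4] / [5];  Q = [1, 3, 4] / [2] / [5]
  Insert 3 (step 6): P = [1, 2, 3] / [4, 6] / [5];  Q = [1, 3, 4] / [2, 6] / [5]
Final shape: (3, 2, 1).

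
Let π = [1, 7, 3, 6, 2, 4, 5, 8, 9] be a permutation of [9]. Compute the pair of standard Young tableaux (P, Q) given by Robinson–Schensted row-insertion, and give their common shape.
P = [1, 2, 4, 5, 8, 9] / [3, 6] / [7];  Q = [1, 2, 4, 7, 8, 9] / [3, 6] / [5];  common shape = (6, 2, 1)

Row-insert the values π_1, π_2, … into P one at a time, bumping the leftmost entry strictly greater than the inserted value down to the next row. The recording tableau Q records, in position (i, j), the step at which that cell was added to P.
  Insert 1 (step 1): P = [1];  Q = [1]
  Insert 7 (step 2): P = [1, 7];  Q = [1, 2]
  Insert 3 (step 3): P = [1, 3] / [7];  Q = [1, 2] / [3]
  Insert 6 (step 4): P = [1, 3, 6] / [7];  Q = [1, 2, 4] / [3]
  Insert 2 (step 5): P = [1, 2, 6] / [3] / [7];  Q = [1, 2, 4] / [3] / [5]
  Insert 4 (step 6): P = [1, 2, 4] / [3, 6] / [7];  Q = [1, 2, 4] / [3, 6] / [5]
  Insert 5 (step 7): P = [1, 2, 4, 5] / [3, 6] / [7];  Q = [1, 2, 4, 7] / [3, 6] / [5]
  Insert 8 (step 8): P = [1, 2, 4, 5, 8] / [3, 6] / [7];  Q = [1, 2, 4, 7, 8] / [3, 6] / [5]
  Insert 9 (step 9): P = [1, 2, 4, 5, 8, 9] / [3, 6] / [7];  Q = [1, 2, 4, 7, 8, 9] / [3, 6] / [5]
Final shape: (6, 2, 1).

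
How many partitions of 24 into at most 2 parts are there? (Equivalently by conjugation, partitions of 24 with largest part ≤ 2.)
p(24, parts ≤ 2) = 13

Use the recurrence p(n, m) = p(n, m−1) + p(n−m, m): either the largest part is < m (count p(n, m−1)) or the largest part is exactly m (remove one copy of m, count p(n−m, m)). With p(0, ·) = 1 this gives p(24, parts ≤ 2) = 13. (By conjugating Young diagrams, this also counts partitions of 24 into at most 2 parts.)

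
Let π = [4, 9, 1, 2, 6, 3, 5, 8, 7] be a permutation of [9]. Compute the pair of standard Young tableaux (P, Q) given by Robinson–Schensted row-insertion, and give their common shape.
P = [1, 2, 3, 5, 7] / [4, 6, 8] / [9];  Q = [1, 2, 5, 7, 8] / [3, 4, 9] / [6];  common shape = (5, 3, 1)

Row-insert the values π_1, π_2, … into P one at a time, bumping the leftmost entry strictly greater than the inserted value down to the next row. The recording tableau Q records, in position (i, j), the step at which that cell was added to P.
  Insert 4 (step 1): P = [4];  Q = [1]
  Insert 9 (step 2): P = [4, 9];  Q = [1, 2]
  Insert 1 (step 3): P = [1, 9] / [4];  Q = [1, 2] / [3]
  Insert 2 (step 4): P = [1, 2] / [4, 9];  Q = [1, 2] / [3, 4]
  Insert 6 (step 5): P = [1, 2, 6] / [4, 9];  Q = [1, 2, 5] / [3, 4]
  Insert 3 (step 6): P = [1, 2, 3] / [4, 6] / [9];  Q = [1, 2, 5] / [3, 4] / [6]
  Insert 5 (step 7): P = [1, 2, 3, 5] / [4, 6] / [9];  Q = [1, 2, 5, 7] / [3, 4] / [6]
  Insert 8 (step 8): P = [1, 2, 3, 5, 8] / [4, 6] / [9];  Q = [1, 2, 5, 7, 8] / [3, 4] / [6]
  Insert 7 (step 9): P = [1, 2, 3, 5, 7] / [4, 6, 8] / [9];  Q = [1, 2, 5, 7, 8] / [3, 4, 9] / [6]
Final shape: (5, 3, 1).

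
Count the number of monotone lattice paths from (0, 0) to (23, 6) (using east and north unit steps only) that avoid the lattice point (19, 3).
Number of paths = 421120

Total paths from (0, 0) to (23, 6): C(29, 23) = 475020. Paths through (19, 3): (paths (0, 0) → (19, 3)) × (paths (19, 3) → (23, 6)) = C(22, 19) · C(7, 4) = 1540 · 35 = 53900. Avoidance count = 475020 − 53900 = 421120.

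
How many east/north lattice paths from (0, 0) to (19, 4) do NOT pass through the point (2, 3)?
Number of paths = 8675

Total paths from (0, 0) to (19, 4): C(23, 19) = 8855. Paths through (2, 3): (paths (0, 0) → (2, 3)) × (paths (2, 3) → (19, 4)) = C(5, 2) · C(18, 17) = 10 · 18 = 180. Avoidance count = 8855 − 180 = 8675.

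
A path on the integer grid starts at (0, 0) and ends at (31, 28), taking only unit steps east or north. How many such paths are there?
Number of paths = 55317304280338408

A monotone lattice path from (0, 0) to (31, 28) consists of 31 east steps and 28 north steps in some order, so it is determined by which 31 of the 59 steps are east. The count is C(59, 31) = 55317304280338408.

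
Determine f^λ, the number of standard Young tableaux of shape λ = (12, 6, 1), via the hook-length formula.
# SYT of shape (12, 6, 1) = 151164

Hook-length formula: f^λ = n! / Π hook(c), product over all cells c of the Young diagram. For λ = (12, 6, 1), n = 19 boxes. Hook lengths by row (left-to-right, top-to-bottom): [14, 12, 11, 10, 9, 8, 6, 5, 4, 3, 2, 1]; [7, 5, 4, 3, 2, 1]; [1]. Product of hooks = 804722688000. So f^λ = 19! / 804722688000 = 121645100408832000 / 804722688000 = 151164.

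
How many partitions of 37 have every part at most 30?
p(37, parts ≤ 30) = 21607

Use the recurrence p(n, m) = p(n, m−1) + p(n−m, m): either the largest part is < m (count p(n, m−1)) or the largest part is exactly m (remove one copy of m, count p(n−m, m)). With p(0, ·) = 1 this gives p(37, parts ≤ 30) = 21607. (By conjugating Young diagrams, this also counts partitions of 37 into at most 30 parts.)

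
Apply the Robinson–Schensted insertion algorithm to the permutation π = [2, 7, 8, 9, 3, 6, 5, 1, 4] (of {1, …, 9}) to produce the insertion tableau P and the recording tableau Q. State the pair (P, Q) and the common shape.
P = [1, 3, 4, 9] / [2, 5] / [6, 8] / [7];  Q = [1, 2, 3, 4] / [5, 6] / [7, 9] / [8];  common shape = (4, 2, 2, 1)

Row-insert the values π_1, π_2, … into P one at a time, bumping the leftmost entry strictly greater than the inserted value down to the next row. The recording tableau Q records, in position (i, j), the step at which that cell was added to P.
  Insert 2 (step 1): P = [2];  Q = [1]
  Insert 7 (step 2): P = [2, 7];  Q = [1, 2]
  Insert 8 (step 3): P = [2, 7, 8];  Q = [1, 2, 3]
  Insert 9 (step 4): P = [2, 7, 8, 9];  Q = [1, 2, 3, 4]
  Insert 3 (step 5): P = [2, 3, 8, 9] / [7];  Q = [1, 2, 3, 4] / [5]
  Insert 6 (step 6): P = [2, 3, 6, 9] / [7, 8];  Q = [1, 2, 3, 4] / [5, 6]
  Insert 5 (step 7): P = [2, 3, 5, 9] / [6, 8] / [7];  Q = [1, 2, 3, 4] / [5, 6] / [7]
  Insert 1 (step 8): P = [1, 3, 5, 9] / [2, 8] / [6] / [7];  Q = [1, 2, 3, 4] / [5, 6] / [7] / [8]
  Insert 4 (step 9): P = [1, 3, 4, 9] / [2, 5] / [6, 8] / [7];  Q = [1, 2, 3, 4] / [5, 6] / [7, 9] / [8]
Final shape: (4, 2, 2, 1).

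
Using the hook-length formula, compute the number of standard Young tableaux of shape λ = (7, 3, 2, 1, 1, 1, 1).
# SYT of shape (7, 3, 2, 1, 1, 1, 1) = 404250

Hook-length formula: f^λ = n! / Π hook(c), product over all cells c of the Young diagram. For λ = (7, 3, 2, 1, 1, 1, 1), n = 16 boxes. Hook lengths by row (left-to-right, top-to-bottom): [13, 8, 6, 4, 3, 2, 1]; [8, 3, 1]; [6, 1]; [4]; [3]; [2]; [1]. Product of hooks = 51757056. So f^λ = 16! / 51757056 = 20922789888000 / 51757056 = 404250.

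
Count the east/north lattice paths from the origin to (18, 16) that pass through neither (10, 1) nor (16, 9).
Number of paths = 2126210064

Inclusion–exclusion. Total paths: C(34, 18) = 2203961430. Through P₁: C(11, 10)·C(23, 8) = 5393454. Through P₂: C(25, 16)·C(9, 2) = 73547100. Since P₁ is strictly southwest of P₂, a monotone path through both must visit P₁ then P₂; paths through both = C(11, 10)·C(14, 6)·C(9, 2) = 1189188. Avoid both = 2203961430 − 5393454 − 73547100 + 1189188 = 2126210064.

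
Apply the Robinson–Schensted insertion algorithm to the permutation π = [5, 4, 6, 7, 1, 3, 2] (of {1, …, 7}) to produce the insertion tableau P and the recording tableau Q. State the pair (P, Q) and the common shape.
P = [1, 2, 7] / [3, 6] / [4] / [5];  Q = [1, 3, 4] / [2, 6] / [5] / [7];  common shape = (3, 2, 1, 1)

Row-insert the values π_1, π_2, … into P one at a time, bumping the leftmost entry strictly greater than the inserted value down to the next row. The recording tableau Q records, in position (i, j), the step at which that cell was added to P.
  Insert 5 (step 1): P = [5];  Q = [1]
  Insert 4 (step 2): P = [4] / [5];  Q = [1] / [2]
  Insert 6 (step 3): P = [4, 6] / [5];  Q = [1, 3] / [2]
  Insert 7 (step 4): P = [4, 6, 7] / [5];  Q = [1, 3, 4] / [2]
  Insert 1 (step 5): P = [1, 6, 7] / [4] / [5];  Q = [1, 3, 4] / [2] / [5]
  Insert 3 (step 6): P = [1, 3, 7] / [4, 6] / [5];  Q = [1, 3, 4] / [2, 6] / [5]
  Insert 2 (step 7): P = [1, 2, 7] / [3, 6] / [4] / [5];  Q = [1, 3, 4] / [2, 6] / [5] / [7]
Final shape: (3, 2, 1, 1).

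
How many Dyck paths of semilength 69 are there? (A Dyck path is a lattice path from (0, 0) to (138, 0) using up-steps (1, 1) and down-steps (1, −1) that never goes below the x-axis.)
C_69 = 337485502510215975556783793455058624700

These Dyck paths are counted by the Catalan number C_n = (1/(n + 1)) · C(2n, n). For n = 69: C_69 = (1/70) · C(138, 69) = 23623985175715118288974865541854103729000/70 = 337485502510215975556783793455058624700.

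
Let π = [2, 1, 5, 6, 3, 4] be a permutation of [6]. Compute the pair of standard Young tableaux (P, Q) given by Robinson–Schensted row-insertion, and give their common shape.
P = [1, 3, 4] / [2, 5, 6];  Q = [1, 3, 4] / [2, 5, 6];  common shape = (3, 3)

Row-insert the values π_1, π_2, … into P one at a time, bumping the leftmost entry strictly greater than the inserted value down to the next row. The recording tableau Q records, in position (i, j), the step at which that cell was added to P.
  Insert 2 (step 1): P = [2];  Q = [1]
  Insert 1 (step 2): P = [1] / [2];  Q = [1] / [2]
  Insert 5 (step 3): P = [1, 5] / [2];  Q = [1, 3] / [2]
  Insert 6 (step 4): P = [1, 5, 6] / [2];  Q = [1, 3, 4] / [2]
  Insert 3 (step 5): P = [1, 3, 6] / [2, 5];  Q = [1, 3, 4] / [2, 5]
  Insert 4 (step 6): P = [1, 3, 4] / [2, 5, 6];  Q = [1, 3, 4] / [2, 5, 6]
Final shape: (3, 3).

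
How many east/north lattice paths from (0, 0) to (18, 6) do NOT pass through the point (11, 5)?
Number of paths = 99652

Total paths from (0, 0) to (18, 6): C(24, 18) = 134596. Paths through (11, 5): (paths (0, 0) → (11, 5)) × (paths (11, 5) → (18, 6)) = C(16, 11) · C(8, 7) = 4368 · 8 = 34944. Avoidance count = 134596 − 34944 = 99652.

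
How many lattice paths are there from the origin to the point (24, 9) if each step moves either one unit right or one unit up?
Number of paths = 38567100

A monotone lattice path from (0, 0) to (24, 9) consists of 24 east steps and 9 north steps in some order, so it is determined by which 24 of the 33 steps are east. The count is C(33, 24) = 38567100.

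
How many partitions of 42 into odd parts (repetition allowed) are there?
p_odd(42) = 1426

Enumerate partitions using only odd parts via the recurrence o(n, m) = o(n, m−2) + o(n−m, m) over odd m, starting from the largest odd part ≤ n. This gives p_odd(42) = 1426. (Euler's theorem: equals the count of distinct-part partitions.)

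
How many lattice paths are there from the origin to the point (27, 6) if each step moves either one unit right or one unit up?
Number of paths = 1107568

A monotone lattice path from (0, 0) to (27, 6) consists of 27 east steps and 6 north steps in some order, so it is determined by which 27 of the 33 steps are east. The count is C(33, 27) = 1107568.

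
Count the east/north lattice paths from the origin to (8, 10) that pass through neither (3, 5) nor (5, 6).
Number of paths = 19356

Inclusion–exclusion. Total paths: C(18, 8) = 43758. Through P₁: C(8, 3)·C(10, 5) = 14112. Through P₂: C(11, 5)·C(7, 3) = 16170. Since P₁ is strictly southwest of P₂, a monotone path through both must visit P₁ then P₂; paths through both = C(8, 3)·C(3, 2)·C(7, 3) = 5880. Avoid both = 43758 − 14112 − 16170 + 5880 = 19356.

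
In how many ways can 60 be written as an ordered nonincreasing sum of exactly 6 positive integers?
p(60, 6 parts) = 12692

Partitions of n into exactly k parts are in bijection with partitions of n − k into at most k parts (subtract 1 from each part). So p(60, exactly 6) = p(54, parts ≤ 6). Computing via the recurrence p(m, j) = p(m, j−1) + p(m−j, j) gives 12692.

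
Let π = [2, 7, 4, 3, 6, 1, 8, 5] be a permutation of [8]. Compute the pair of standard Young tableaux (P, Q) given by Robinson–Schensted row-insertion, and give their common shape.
P = [1, 3, 5, 8] / [2, 6] / [4] / [7];  Q = [1, 2, 5, 7] / [3, 8] / [4] / [6];  common shape = (4, 2, 1, 1)

Row-insert the values π_1, π_2, … into P one at a time, bumping the leftmost entry strictly greater than the inserted value down to the next row. The recording tableau Q records, in position (i, j), the step at which that cell was added to P.
  Insert 2 (step 1): P = [2];  Q = [1]
  Insert 7 (step 2): P = [2, 7];  Q = [1, 2]
  Insert 4 (step 3): P = [2, 4] / [7];  Q = [1, 2] / [3]
  Insert 3 (step 4): P = [2, 3] / [4] / [7];  Q = [1, 2] / [3] / [4]
  Insert 6 (step 5): P = [2, 3, 6] / [4] / [7];  Q = [1, 2, 5] / [3] / [4]
  Insert 1 (step 6): P = [1, 3, 6] / [2] / [4] / [7];  Q = [1, 2, 5] / [3] / [4] / [6]
  Insert 8 (step 7): P = [1, 3, 6, 8] / [2] / [4] / [7];  Q = [1, 2, 5, 7] / [3] / [4] / [6]
  Insert 5 (step 8): P = [1, 3, 5, 8] / [2, 6] / [4] / [7];  Q = [1, 2, 5, 7] / [3, 8] / [4] / [6]
Final shape: (4, 2, 1, 1).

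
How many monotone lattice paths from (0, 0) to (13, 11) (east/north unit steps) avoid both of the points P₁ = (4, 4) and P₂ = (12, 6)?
Number of paths = 1602860

Inclusion–exclusion. Total paths: C(24, 13) = 2496144. Through P₁: C(8, 4)·C(16, 9) = 800800. Through P₂: C(18, 12)·C(6, 1) = 111384. Since P₁ is strictly southwest of P₂, a monotone path through both must visit P₁ then P₂; paths through both = C(8, 4)·C(10, 8)·C(6, 1) = 18900. Avoid both = 2496144 − 800800 − 111384 + 18900 = 1602860.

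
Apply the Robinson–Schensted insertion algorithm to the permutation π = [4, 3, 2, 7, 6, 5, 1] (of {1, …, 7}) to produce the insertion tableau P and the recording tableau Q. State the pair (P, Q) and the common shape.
P = [1, 5] / [2, 6] / [3, 7] / [4];  Q = [1, 4] / [2, 5] / [3, 6] / [7];  common shape = (2, 2, 2, 1)

Row-insert the values π_1, π_2, … into P one at a time, bumping the leftmost entry strictly greater than the inserted value down to the next row. The recording tableau Q records, in position (i, j), the step at which that cell was added to P.
  Insert 4 (step 1): P = [4];  Q = [1]
  Insert 3 (step 2): P = [3] / [4];  Q = [1] / [2]
  Insert 2 (step 3): P = [2] / [3] / [4];  Q = [1] / [2] / [3]
  Insert 7 (step 4): P = [2, 7] / [3] / [4];  Q = [1, 4] / [2] / [3]
  Insert 6 (step 5): P = [2, 6] / [3, 7] / [4];  Q = [1, 4] / [2, 5] / [3]
  Insert 5 (step 6): P = [2, 5] / [3, 6] / [4, 7];  Q = [1, 4] / [2, 5] / [3, 6]
  Insert 1 (step 7): P = [1, 5] / [2, 6] / [3, 7] / [4];  Q = [1, 4] / [2, 5] / [3, 6] / [7]
Final shape: (2, 2, 2, 1).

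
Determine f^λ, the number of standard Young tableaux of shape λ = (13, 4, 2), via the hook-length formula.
# SYT of shape (13, 4, 2) = 151164

Hook-length formula: f^λ = n! / Π hook(c), product over all cells c of the Young diagram. For λ = (13, 4, 2), n = 19 boxes. Hook lengths by row (left-to-right, top-to-bottom): [15, 14, 12, 11, 9, 8, 7, 6, 5, 4, 3, 2, 1]; [5, 4, 2, 1]; [2, 1]. Product of hooks = 804722688000. So f^λ = 19! / 804722688000 = 121645100408832000 / 804722688000 = 151164.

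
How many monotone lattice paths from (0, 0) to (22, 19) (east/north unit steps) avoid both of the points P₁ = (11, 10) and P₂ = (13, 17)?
Number of paths = 179532076770

Inclusion–exclusion. Total paths: C(41, 22) = 244662670200. Through P₁: C(21, 11)·C(20, 11) = 59242179360. Through P₂: C(30, 13)·C(11, 9) = 6586791750. Since P₁ is strictly southwest of P₂, a monotone path through both must visit P₁ then P₂; paths through both = C(21, 11)·C(9, 2)·C(11, 9) = 698377680. Avoid both = 244662670200 − 59242179360 − 6586791750 + 698377680 = 179532076770.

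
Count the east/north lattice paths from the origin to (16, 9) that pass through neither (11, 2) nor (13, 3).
Number of paths = 1953815

Inclusion–exclusion. Total paths: C(25, 16) = 2042975. Through P₁: C(13, 11)·C(12, 5) = 61776. Through P₂: C(16, 13)·C(9, 3) = 47040. Since P₁ is strictly southwest of P₂, a monotone path through both must visit P₁ then P₂; paths through both = C(13, 11)·C(3, 2)·C(9, 3) = 19656. Avoid both = 2042975 − 61776 − 47040 + 19656 = 1953815.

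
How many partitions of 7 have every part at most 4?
p(7, parts ≤ 4) = 11

Partitions of 7 with all parts ≤ 4: 4+3, 4+2+1, 4+1+1+1, 3+3+1, 3+2+2, 3+2+1+1, 3+1+1+1+1, 2+2+2+1, 2+2+1+1+1, 2+1+1+1+1+1, 1+1+1+1+1+1+1. Count = 11.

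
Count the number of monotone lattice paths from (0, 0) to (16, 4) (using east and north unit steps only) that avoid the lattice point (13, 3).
Number of paths = 2605

Total paths from (0, 0) to (16, 4): C(20, 16) = 4845. Paths through (13, 3): (paths (0, 0) → (13, 3)) × (paths (13, 3) → (16, 4)) = C(16, 13) · C(4, 3) = 560 · 4 = 2240. Avoidance count = 4845 − 2240 = 2605.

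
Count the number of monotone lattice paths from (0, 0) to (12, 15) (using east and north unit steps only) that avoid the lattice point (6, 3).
Number of paths = 15824484

Total paths from (0, 0) to (12, 15): C(27, 12) = 17383860. Paths through (6, 3): (paths (0, 0) → (6, 3)) × (paths (6, 3) → (12, 15)) = C(9, 6) · C(18, 6) = 84 · 18564 = 1559376. Avoidance count = 17383860 − 1559376 = 15824484.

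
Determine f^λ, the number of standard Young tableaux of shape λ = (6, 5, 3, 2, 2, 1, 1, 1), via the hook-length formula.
# SYT of shape (6, 5, 3, 2, 2, 1, 1, 1) = 854658000

Hook-length formula: f^λ = n! / Π hook(c), product over all cells c of the Young diagram. For λ = (6, 5, 3, 2, 2, 1, 1, 1), n = 21 boxes. Hook lengths by row (left-to-right, top-to-bottom): [13, 9, 6, 4, 3, 1]; [11, 7, 4, 2, 1]; [8, 4, 1]; [6, 2]; [5, 1]; [3]; [2]; [1]. Product of hooks = 59779399680. So f^λ = 21! / 59779399680 = 51090942171709440000 / 59779399680 = 854658000.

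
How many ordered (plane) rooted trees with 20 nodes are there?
C_19 = 1767263190

These ordered rooted trees are counted by the Catalan number C_n = (1/(n + 1)) · C(2n, n). For n = 19: C_19 = (1/20) · C(38, 19) = 35345263800/20 = 1767263190.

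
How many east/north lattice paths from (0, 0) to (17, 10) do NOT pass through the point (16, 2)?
Number of paths = 8434908

Total paths from (0, 0) to (17, 10): C(27, 17) = 8436285. Paths through (16, 2): (paths (0, 0) → (16, 2)) × (paths (16, 2) → (17, 10)) = C(18, 16) · C(9, 1) = 153 · 9 = 1377. Avoidance count = 8436285 − 1377 = 8434908.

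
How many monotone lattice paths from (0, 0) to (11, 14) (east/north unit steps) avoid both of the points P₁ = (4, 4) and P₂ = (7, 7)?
Number of paths = 2425480

Inclusion–exclusion. Total paths: C(25, 11) = 4457400. Through P₁: C(8, 4)·C(17, 7) = 1361360. Through P₂: C(14, 7)·C(11, 4) = 1132560. Since P₁ is strictly southwest of P₂, a monotone path through both must visit P₁ then P₂; paths through both = C(8, 4)·C(6, 3)·C(11, 4) = 462000. Avoid both = 4457400 − 1361360 − 1132560 + 462000 = 2425480.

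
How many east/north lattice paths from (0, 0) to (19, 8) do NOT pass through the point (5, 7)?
Number of paths = 2208195

Total paths from (0, 0) to (19, 8): C(27, 19) = 2220075. Paths through (5, 7): (paths (0, 0) → (5, 7)) × (paths (5, 7) → (19, 8)) = C(12, 5) · C(15, 14) = 792 · 15 = 11880. Avoidance count = 2220075 − 11880 = 2208195.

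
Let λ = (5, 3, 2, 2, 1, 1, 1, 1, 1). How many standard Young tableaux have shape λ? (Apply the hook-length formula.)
# SYT of shape (5, 3, 2, 2, 1, 1, 1, 1, 1) = 908820

Hook-length formula: f^λ = n! / Π hook(c), product over all cells c of the Young diagram. For λ = (5, 3, 2, 2, 1, 1, 1, 1, 1), n = 17 boxes. Hook lengths by row (left-to-right, top-to-bottom): [13, 7, 4, 2, 1]; [10, 4, 1]; [8, 2]; [7, 1]; [5]; [4]; [3]; [2]; [1]. Product of hooks = 391372800. So f^λ = 17! / 391372800 = 355687428096000 / 391372800 = 908820.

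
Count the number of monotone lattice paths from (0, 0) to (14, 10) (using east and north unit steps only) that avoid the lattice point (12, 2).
Number of paths = 1957161

Total paths from (0, 0) to (14, 10): C(24, 14) = 1961256. Paths through (12, 2): (paths (0, 0) → (12, 2)) × (paths (12, 2) → (14, 10)) = C(14, 12) · C(10, 2) = 91 · 45 = 4095. Avoidance count = 1961256 − 4095 = 1957161.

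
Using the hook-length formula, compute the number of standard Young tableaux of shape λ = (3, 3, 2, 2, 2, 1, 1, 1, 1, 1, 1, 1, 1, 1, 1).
# SYT of shape (3, 3, 2, 2, 2, 1, 1, 1, 1, 1, 1, 1, 1, 1, 1) = 1448370

Hook-length formula: f^λ = n! / Π hook(c), product over all cells c of the Young diagram. For λ = (3, 3, 2, 2, 2, 1, 1, 1, 1, 1, 1, 1, 1, 1, 1), n = 22 boxes. Hook lengths by row (left-to-right, top-to-bottom): [17, 6, 2]; [16, 5, 1]; [14, 3]; [13, 2]; [12, 1]; [10]; [9]; [8]; [7]; [6]; [5]; [4]; [3]; [2]; [1]. Product of hooks = 776045297664000. So f^λ = 22! / 776045297664000 = 1124000727777607680000 / 776045297664000 = 1448370.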